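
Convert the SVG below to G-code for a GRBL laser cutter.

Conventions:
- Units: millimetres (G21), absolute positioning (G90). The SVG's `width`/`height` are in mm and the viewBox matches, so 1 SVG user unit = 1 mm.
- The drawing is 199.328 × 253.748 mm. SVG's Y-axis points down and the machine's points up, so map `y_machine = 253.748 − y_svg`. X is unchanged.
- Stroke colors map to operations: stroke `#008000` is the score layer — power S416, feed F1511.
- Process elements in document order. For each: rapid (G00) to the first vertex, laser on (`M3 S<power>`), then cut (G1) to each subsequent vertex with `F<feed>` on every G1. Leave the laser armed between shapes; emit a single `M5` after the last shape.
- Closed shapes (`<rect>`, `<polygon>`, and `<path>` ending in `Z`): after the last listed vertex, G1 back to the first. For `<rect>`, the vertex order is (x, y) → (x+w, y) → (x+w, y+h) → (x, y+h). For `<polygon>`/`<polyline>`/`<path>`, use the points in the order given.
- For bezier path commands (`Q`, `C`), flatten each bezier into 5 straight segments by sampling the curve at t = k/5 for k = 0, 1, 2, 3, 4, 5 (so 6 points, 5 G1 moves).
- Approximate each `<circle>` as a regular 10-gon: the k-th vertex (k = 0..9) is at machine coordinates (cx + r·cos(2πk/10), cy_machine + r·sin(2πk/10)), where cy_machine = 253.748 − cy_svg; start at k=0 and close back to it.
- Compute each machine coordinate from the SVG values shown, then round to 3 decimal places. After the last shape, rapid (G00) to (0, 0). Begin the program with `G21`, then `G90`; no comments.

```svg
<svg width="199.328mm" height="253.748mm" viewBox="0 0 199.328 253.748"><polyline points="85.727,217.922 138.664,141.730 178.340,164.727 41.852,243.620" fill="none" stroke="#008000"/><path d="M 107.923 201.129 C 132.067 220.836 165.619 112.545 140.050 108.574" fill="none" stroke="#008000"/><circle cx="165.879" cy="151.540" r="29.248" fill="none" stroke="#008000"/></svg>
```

G21
G90
G00 X85.727 Y35.826
M3 S416
G1 X138.664 Y112.018 F1511
G1 X178.340 Y89.021 F1511
G1 X41.852 Y10.128 F1511
G00 X107.923 Y52.619
M3 S416
G1 X122.990 Y54.296 F1511
G1 X137.026 Y75.541 F1511
G1 X146.741 Y105.204 F1511
G1 X148.845 Y132.132 F1511
G1 X140.050 Y145.174 F1511
G00 X195.127 Y102.208
M3 S416
G1 X189.541 Y119.400 F1511
G1 X174.917 Y130.025 F1511
G1 X156.841 Y130.025 F1511
G1 X142.217 Y119.400 F1511
G1 X136.631 Y102.208 F1511
G1 X142.217 Y85.016 F1511
G1 X156.841 Y74.391 F1511
G1 X174.917 Y74.391 F1511
G1 X189.541 Y85.016 F1511
G1 X195.127 Y102.208 F1511
M5
G00 X0.000 Y0.000

viewBox `0 0 199.328 253.748` with mm width/height → 1 unit = 1 mm. Flip: y_m = 253.748 − y_svg.

**Shape 1** — `<polyline>` open polyline, stroke `#008000` → score (S416, F1511). Machine vertices: (85.727,35.826) → (138.664,112.018) → (178.340,89.021) → (41.852,10.128). Open path.

**Shape 2** — `<path>` cubic bezier, stroke `#008000` → score (S416, F1511). Control points (SVG): P0=(107.923,201.129), P1=(132.067,220.836), P2=(165.619,112.545), P3=(140.050,108.574); sampled at t=k/5. Machine vertices: (107.923,52.619) → (122.990,54.296) → (137.026,75.541) → (146.741,105.204) → (148.845,132.132) → (140.050,145.174). Open path.

**Shape 3** — `<circle>` circle, stroke `#008000` → score (S416, F1511). Machine vertices: (195.127,102.208) → (189.541,119.400) → (174.917,130.025) → (156.841,130.025) → (142.217,119.400) → (136.631,102.208) → (142.217,85.016) → (156.841,74.391) → (174.917,74.391) → (189.541,85.016) → (195.127,102.208). Closed: final G1 returns to the first vertex.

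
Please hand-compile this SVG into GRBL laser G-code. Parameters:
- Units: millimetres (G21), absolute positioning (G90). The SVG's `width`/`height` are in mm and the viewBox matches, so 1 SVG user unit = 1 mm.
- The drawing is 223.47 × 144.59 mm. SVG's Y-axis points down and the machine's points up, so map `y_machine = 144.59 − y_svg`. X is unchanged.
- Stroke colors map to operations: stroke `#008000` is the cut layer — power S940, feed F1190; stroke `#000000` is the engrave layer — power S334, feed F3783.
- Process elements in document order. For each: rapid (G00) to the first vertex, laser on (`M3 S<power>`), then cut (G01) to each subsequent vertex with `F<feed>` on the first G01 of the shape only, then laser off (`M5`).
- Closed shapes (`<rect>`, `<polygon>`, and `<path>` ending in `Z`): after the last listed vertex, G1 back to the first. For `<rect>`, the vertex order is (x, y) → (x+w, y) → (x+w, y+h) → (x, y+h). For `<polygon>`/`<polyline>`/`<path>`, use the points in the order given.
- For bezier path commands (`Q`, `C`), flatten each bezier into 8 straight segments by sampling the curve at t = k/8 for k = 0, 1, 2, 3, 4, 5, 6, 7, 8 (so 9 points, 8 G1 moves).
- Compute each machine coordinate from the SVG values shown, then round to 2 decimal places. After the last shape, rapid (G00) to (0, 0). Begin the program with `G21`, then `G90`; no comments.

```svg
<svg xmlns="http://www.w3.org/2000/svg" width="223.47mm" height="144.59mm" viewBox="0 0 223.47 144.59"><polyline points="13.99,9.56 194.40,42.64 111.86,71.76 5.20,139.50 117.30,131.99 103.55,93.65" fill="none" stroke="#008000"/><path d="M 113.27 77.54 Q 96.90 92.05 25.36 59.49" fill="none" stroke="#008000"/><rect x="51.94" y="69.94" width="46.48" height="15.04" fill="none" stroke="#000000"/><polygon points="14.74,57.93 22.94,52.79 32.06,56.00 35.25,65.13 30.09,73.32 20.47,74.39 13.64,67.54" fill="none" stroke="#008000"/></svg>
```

G21
G90
G00 X13.99 Y135.03
M3 S940
G01 X194.40 Y101.95 F1190
G01 X111.86 Y72.83
G01 X5.20 Y5.09
G01 X117.30 Y12.60
G01 X103.55 Y50.94
M5
G00 X113.27 Y67.05
M3 S940
G01 X108.32 Y64.16 F1190
G01 X101.64 Y62.74
G01 X93.23 Y62.79
G01 X83.11 Y64.31
G01 X71.26 Y67.30
G01 X57.68 Y71.76
G01 X42.38 Y77.70
G01 X25.36 Y85.10
M5
G00 X51.94 Y74.65
M3 S334
G01 X98.42 Y74.65 F3783
G01 X98.42 Y59.61
G01 X51.94 Y59.61
G01 X51.94 Y74.65
M5
G00 X14.74 Y86.66
M3 S940
G01 X22.94 Y91.80 F1190
G01 X32.06 Y88.59
G01 X35.25 Y79.46
G01 X30.09 Y71.27
G01 X20.47 Y70.20
G01 X13.64 Y77.05
G01 X14.74 Y86.66
M5
G00 X0.00 Y0.00

Since the viewBox matches the mm dimensions, user units are millimetres directly. The only transform is the Y-flip y_m = 144.59 − y_svg.

Shape 1 is a open polyline drawn with `<polyline>`. Its stroke #008000 means cut at S940, F1190. After flipping Y the toolpath is (13.99,135.03) → (194.40,101.95) → (111.86,72.83) → (5.20,5.09) → (117.30,12.60) → (103.55,50.94).

Shape 2 is a quadratic bezier drawn with `<path>`. Its stroke #008000 means cut at S940, F1190. After flipping Y the toolpath is (113.27,67.05) → (108.32,64.16) → (101.64,62.74) → (93.23,62.79) → (83.11,64.31) → (71.26,67.30) → (57.68,71.76) → (42.38,77.70) → (25.36,85.10).

Shape 3 is a rectangle drawn with `<rect>`. Its stroke #000000 means engrave at S334, F3783. After flipping Y the toolpath is (51.94,74.65) → (98.42,74.65) → (98.42,59.61) → (51.94,59.61) → (51.94,74.65), returning to the start.

Shape 4 is a regular polygon drawn with `<polygon>`. Its stroke #008000 means cut at S940, F1190. After flipping Y the toolpath is (14.74,86.66) → (22.94,91.80) → (32.06,88.59) → (35.25,79.46) → (30.09,71.27) → (20.47,70.20) → (13.64,77.05) → (14.74,86.66), returning to the start.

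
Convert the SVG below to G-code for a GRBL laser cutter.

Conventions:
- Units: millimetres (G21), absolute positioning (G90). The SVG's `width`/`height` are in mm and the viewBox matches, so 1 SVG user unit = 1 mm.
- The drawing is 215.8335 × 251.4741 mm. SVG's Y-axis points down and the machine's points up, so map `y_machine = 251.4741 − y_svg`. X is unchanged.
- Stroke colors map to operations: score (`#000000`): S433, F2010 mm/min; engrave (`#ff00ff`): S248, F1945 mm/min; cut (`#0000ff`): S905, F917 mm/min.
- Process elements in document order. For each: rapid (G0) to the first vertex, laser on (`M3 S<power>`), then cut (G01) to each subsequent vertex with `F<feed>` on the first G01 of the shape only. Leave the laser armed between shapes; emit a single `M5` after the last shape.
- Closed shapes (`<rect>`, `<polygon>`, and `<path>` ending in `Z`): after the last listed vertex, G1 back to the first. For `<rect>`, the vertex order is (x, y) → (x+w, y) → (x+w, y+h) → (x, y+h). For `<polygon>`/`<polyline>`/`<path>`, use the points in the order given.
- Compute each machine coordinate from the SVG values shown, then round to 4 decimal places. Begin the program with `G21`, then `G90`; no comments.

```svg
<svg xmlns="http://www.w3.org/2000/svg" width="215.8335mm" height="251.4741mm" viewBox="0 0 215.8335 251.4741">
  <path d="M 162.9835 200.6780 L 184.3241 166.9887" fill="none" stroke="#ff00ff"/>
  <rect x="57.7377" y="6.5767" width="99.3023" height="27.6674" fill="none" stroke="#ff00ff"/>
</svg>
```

viewBox `0 0 215.8335 251.4741` with mm width/height → 1 unit = 1 mm. Flip: y_m = 251.4741 − y_svg.

**Shape 1** — `<path>` line segment, stroke `#ff00ff` → engrave (S248, F1945). Machine vertices: (162.9835,50.7961) → (184.3241,84.4854). Open path.

**Shape 2** — `<rect>` rectangle, stroke `#ff00ff` → engrave (S248, F1945). Machine vertices: (57.7377,244.8974) → (157.0400,244.8974) → (157.0400,217.2300) → (57.7377,217.2300) → (57.7377,244.8974). Closed: final G1 returns to the first vertex.

G21
G90
G0 X162.9835 Y50.7961
M3 S248
G01 X184.3241 Y84.4854 F1945
G0 X57.7377 Y244.8974
M3 S248
G01 X157.0400 Y244.8974 F1945
G01 X157.0400 Y217.2300
G01 X57.7377 Y217.2300
G01 X57.7377 Y244.8974
M5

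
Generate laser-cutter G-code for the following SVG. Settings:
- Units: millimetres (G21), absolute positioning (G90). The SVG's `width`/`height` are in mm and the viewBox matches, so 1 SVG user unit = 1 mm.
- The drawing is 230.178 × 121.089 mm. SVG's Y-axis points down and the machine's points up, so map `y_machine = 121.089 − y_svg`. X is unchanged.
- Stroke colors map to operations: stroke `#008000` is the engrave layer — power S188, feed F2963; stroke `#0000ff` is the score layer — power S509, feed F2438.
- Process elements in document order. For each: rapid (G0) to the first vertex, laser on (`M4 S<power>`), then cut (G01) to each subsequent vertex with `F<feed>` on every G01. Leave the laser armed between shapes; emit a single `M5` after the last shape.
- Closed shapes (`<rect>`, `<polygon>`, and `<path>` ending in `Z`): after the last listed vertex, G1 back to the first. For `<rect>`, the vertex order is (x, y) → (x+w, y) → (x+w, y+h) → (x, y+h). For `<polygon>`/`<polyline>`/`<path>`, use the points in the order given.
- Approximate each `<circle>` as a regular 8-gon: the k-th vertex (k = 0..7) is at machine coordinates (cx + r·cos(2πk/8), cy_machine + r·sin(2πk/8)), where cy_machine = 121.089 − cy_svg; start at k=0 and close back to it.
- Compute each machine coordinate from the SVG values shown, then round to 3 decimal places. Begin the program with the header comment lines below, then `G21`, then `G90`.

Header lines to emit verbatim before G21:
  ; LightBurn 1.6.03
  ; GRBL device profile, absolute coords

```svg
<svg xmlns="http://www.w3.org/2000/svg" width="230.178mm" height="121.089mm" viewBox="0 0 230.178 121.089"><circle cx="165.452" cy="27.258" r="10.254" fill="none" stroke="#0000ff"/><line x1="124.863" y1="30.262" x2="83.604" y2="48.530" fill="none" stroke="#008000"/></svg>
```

Since the viewBox matches the mm dimensions, user units are millimetres directly. The only transform is the Y-flip y_m = 121.089 − y_svg.

Shape 1 is a circle drawn with `<circle>`. Its stroke #0000ff means score at S509, F2438. After flipping Y the toolpath is (175.706,93.831) → (172.703,101.082) → (165.452,104.085) → (158.201,101.082) → (155.198,93.831) → (158.201,86.580) → (165.452,83.577) → (172.703,86.580) → (175.706,93.831), returning to the start.

Shape 2 is a line segment drawn with `<line>`. Its stroke #008000 means engrave at S188, F2963. After flipping Y the toolpath is (124.863,90.827) → (83.604,72.559).

; LightBurn 1.6.03
; GRBL device profile, absolute coords
G21
G90
G0 X175.706 Y93.831
M4 S509
G01 X172.703 Y101.082 F2438
G01 X165.452 Y104.085 F2438
G01 X158.201 Y101.082 F2438
G01 X155.198 Y93.831 F2438
G01 X158.201 Y86.580 F2438
G01 X165.452 Y83.577 F2438
G01 X172.703 Y86.580 F2438
G01 X175.706 Y93.831 F2438
G0 X124.863 Y90.827
M4 S188
G01 X83.604 Y72.559 F2963
M5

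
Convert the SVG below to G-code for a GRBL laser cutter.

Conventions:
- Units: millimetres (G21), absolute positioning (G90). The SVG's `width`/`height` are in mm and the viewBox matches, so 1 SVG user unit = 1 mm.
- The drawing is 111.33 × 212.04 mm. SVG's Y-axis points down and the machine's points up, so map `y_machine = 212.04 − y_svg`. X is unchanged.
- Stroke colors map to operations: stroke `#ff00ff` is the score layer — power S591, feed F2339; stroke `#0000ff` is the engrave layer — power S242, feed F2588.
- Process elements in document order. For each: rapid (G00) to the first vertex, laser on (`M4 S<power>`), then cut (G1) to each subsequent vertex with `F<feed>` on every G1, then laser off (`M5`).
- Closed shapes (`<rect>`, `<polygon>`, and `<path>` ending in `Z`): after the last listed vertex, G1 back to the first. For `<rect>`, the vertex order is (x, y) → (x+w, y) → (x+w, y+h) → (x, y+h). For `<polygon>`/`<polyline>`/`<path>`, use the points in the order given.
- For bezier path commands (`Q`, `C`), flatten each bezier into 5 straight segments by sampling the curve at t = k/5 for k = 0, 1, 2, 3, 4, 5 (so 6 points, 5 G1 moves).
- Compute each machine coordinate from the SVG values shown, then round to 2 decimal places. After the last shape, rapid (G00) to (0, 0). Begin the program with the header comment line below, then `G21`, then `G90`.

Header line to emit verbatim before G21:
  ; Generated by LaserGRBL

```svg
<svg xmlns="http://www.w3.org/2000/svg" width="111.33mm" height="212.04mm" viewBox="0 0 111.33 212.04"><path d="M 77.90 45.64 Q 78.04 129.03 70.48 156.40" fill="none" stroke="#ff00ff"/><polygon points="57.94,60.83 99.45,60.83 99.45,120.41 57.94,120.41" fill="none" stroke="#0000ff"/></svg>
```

Since the viewBox matches the mm dimensions, user units are millimetres directly. The only transform is the Y-flip y_m = 212.04 − y_svg.

Shape 1 is a quadratic bezier drawn with `<path>`. Its stroke #ff00ff means score at S591, F2339. After flipping Y the toolpath is (77.90,166.40) → (77.65,135.28) → (76.78,108.65) → (75.30,86.50) → (73.20,68.83) → (70.48,55.64).

Shape 2 is a rectangle drawn with `<polygon>`. Its stroke #0000ff means engrave at S242, F2588. After flipping Y the toolpath is (57.94,151.21) → (99.45,151.21) → (99.45,91.63) → (57.94,91.63) → (57.94,151.21), returning to the start.

; Generated by LaserGRBL
G21
G90
G00 X77.90 Y166.40
M4 S591
G1 X77.65 Y135.28 F2339
G1 X76.78 Y108.65 F2339
G1 X75.30 Y86.50 F2339
G1 X73.20 Y68.83 F2339
G1 X70.48 Y55.64 F2339
M5
G00 X57.94 Y151.21
M4 S242
G1 X99.45 Y151.21 F2588
G1 X99.45 Y91.63 F2588
G1 X57.94 Y91.63 F2588
G1 X57.94 Y151.21 F2588
M5
G00 X0.00 Y0.00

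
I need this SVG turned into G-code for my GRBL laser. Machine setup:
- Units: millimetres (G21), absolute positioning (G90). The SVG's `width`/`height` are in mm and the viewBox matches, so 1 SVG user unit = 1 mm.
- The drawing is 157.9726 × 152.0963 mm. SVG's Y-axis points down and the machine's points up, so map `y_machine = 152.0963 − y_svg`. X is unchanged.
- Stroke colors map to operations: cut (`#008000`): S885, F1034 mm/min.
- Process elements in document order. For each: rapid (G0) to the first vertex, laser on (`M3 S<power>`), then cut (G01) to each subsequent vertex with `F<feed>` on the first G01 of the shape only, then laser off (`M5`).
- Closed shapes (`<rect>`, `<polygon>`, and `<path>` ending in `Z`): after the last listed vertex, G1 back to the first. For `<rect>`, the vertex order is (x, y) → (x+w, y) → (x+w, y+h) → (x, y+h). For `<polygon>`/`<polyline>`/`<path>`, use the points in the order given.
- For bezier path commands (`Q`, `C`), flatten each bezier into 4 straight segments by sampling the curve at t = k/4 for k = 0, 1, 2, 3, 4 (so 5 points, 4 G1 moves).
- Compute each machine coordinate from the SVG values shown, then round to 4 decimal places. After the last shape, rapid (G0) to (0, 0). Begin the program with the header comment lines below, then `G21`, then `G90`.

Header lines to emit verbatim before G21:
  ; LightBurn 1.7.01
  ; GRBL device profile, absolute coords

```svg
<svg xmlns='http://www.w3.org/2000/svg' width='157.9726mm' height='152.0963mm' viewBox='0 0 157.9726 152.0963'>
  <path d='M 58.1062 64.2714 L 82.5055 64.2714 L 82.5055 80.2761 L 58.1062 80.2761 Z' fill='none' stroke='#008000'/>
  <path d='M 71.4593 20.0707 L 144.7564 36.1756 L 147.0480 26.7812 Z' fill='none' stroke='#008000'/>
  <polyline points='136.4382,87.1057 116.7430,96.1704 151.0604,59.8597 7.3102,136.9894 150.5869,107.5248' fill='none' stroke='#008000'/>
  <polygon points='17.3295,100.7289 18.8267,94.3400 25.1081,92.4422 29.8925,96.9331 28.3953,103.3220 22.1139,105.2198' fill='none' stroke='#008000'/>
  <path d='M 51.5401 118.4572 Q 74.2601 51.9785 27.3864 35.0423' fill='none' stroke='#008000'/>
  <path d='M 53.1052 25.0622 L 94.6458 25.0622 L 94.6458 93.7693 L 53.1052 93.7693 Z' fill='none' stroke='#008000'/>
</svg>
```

; LightBurn 1.7.01
; GRBL device profile, absolute coords
G21
G90
G0 X58.1062 Y87.8249
M3 S885
G01 X82.5055 Y87.8249 F1034
G01 X82.5055 Y71.8202
G01 X58.1062 Y71.8202
G01 X58.1062 Y87.8249
M5
G0 X71.4593 Y132.0256
M3 S885
G01 X144.7564 Y115.9207 F1034
G01 X147.0480 Y125.3151
G01 X71.4593 Y132.0256
M5
G0 X136.4382 Y64.9906
M3 S885
G01 X116.7430 Y55.9259 F1034
G01 X151.0604 Y92.2366
G01 X7.3102 Y15.1069
G01 X150.5869 Y44.5715
M5
G0 X17.3295 Y51.3674
M3 S885
G01 X18.8267 Y57.7563 F1034
G01 X25.1081 Y59.6541
G01 X29.8925 Y55.1632
G01 X28.3953 Y48.7743
G01 X22.1139 Y46.8765
G01 X17.3295 Y51.3674
M5
G0 X51.5401 Y33.6391
M3 S885
G01 X58.5505 Y63.7820 F1034
G01 X56.8617 Y87.7322
G01 X46.4736 Y105.4895
G01 X27.3864 Y117.0540
M5
G0 X53.1052 Y127.0341
M3 S885
G01 X94.6458 Y127.0341 F1034
G01 X94.6458 Y58.3270
G01 X53.1052 Y58.3270
G01 X53.1052 Y127.0341
M5
G0 X0.0000 Y0.0000

1 u = 1 mm; y_m = 152.0963 − y.

[1] `<path>` rectangle, #008000→cut S885 F1034: (58.1062,87.8249) → (82.5055,87.8249) → (82.5055,71.8202) → (58.1062,71.8202) → (58.1062,87.8249) (closed)

[2] `<path>` closed polygon, #008000→cut S885 F1034: (71.4593,132.0256) → (144.7564,115.9207) → (147.0480,125.3151) → (71.4593,132.0256) (closed)

[3] `<polyline>` open polyline, #008000→cut S885 F1034: (136.4382,64.9906) → (116.7430,55.9259) → (151.0604,92.2366) → (7.3102,15.1069) → (150.5869,44.5715)

[4] `<polygon>` regular polygon, #008000→cut S885 F1034: (17.3295,51.3674) → (18.8267,57.7563) → (25.1081,59.6541) → (29.8925,55.1632) → (28.3953,48.7743) → (22.1139,46.8765) → (17.3295,51.3674) (closed)

[5] `<path>` quadratic bezier, #008000→cut S885 F1034: (51.5401,33.6391) → (58.5505,63.7820) → (56.8617,87.7322) → (46.4736,105.4895) → (27.3864,117.0540)

[6] `<path>` rectangle, #008000→cut S885 F1034: (53.1052,127.0341) → (94.6458,127.0341) → (94.6458,58.3270) → (53.1052,58.3270) → (53.1052,127.0341) (closed)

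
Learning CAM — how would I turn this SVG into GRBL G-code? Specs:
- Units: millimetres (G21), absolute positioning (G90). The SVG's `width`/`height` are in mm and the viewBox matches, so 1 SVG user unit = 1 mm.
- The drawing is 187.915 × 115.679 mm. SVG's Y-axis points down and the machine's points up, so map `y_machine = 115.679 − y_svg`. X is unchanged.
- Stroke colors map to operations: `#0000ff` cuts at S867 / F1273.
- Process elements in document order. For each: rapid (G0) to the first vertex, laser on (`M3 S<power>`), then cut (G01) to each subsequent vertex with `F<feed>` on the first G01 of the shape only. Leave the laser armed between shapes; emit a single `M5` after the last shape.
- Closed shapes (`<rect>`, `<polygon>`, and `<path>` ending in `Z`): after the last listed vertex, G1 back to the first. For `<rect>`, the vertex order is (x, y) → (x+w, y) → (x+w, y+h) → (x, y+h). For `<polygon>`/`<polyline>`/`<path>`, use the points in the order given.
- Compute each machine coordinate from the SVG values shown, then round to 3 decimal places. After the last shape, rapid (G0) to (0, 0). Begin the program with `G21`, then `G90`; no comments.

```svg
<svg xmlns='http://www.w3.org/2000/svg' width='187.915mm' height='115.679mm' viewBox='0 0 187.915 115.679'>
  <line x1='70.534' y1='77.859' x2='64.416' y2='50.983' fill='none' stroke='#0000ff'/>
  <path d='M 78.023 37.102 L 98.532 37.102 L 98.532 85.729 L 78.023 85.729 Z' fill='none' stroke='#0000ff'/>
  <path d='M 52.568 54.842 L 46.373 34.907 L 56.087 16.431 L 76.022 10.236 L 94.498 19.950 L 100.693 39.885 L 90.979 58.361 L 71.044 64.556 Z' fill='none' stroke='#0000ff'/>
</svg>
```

G21
G90
G0 X70.534 Y37.820
M3 S867
G01 X64.416 Y64.696 F1273
G0 X78.023 Y78.577
M3 S867
G01 X98.532 Y78.577 F1273
G01 X98.532 Y29.950
G01 X78.023 Y29.950
G01 X78.023 Y78.577
G0 X52.568 Y60.837
M3 S867
G01 X46.373 Y80.772 F1273
G01 X56.087 Y99.248
G01 X76.022 Y105.443
G01 X94.498 Y95.729
G01 X100.693 Y75.794
G01 X90.979 Y57.318
G01 X71.044 Y51.123
G01 X52.568 Y60.837
M5
G0 X0.000 Y0.000

viewBox `0 0 187.915 115.679` with mm width/height → 1 unit = 1 mm. Flip: y_m = 115.679 − y_svg.

**Shape 1** — `<line>` line segment, stroke `#0000ff` → cut (S867, F1273). Machine vertices: (70.534,37.820) → (64.416,64.696). Open path.

**Shape 2** — `<path>` rectangle, stroke `#0000ff` → cut (S867, F1273). Machine vertices: (78.023,78.577) → (98.532,78.577) → (98.532,29.950) → (78.023,29.950) → (78.023,78.577). Closed: final G1 returns to the first vertex.

**Shape 3** — `<path>` regular polygon, stroke `#0000ff` → cut (S867, F1273). Machine vertices: (52.568,60.837) → (46.373,80.772) → (56.087,99.248) → (76.022,105.443) → (94.498,95.729) → (100.693,75.794) → (90.979,57.318) → (71.044,51.123) → (52.568,60.837). Closed: final G1 returns to the first vertex.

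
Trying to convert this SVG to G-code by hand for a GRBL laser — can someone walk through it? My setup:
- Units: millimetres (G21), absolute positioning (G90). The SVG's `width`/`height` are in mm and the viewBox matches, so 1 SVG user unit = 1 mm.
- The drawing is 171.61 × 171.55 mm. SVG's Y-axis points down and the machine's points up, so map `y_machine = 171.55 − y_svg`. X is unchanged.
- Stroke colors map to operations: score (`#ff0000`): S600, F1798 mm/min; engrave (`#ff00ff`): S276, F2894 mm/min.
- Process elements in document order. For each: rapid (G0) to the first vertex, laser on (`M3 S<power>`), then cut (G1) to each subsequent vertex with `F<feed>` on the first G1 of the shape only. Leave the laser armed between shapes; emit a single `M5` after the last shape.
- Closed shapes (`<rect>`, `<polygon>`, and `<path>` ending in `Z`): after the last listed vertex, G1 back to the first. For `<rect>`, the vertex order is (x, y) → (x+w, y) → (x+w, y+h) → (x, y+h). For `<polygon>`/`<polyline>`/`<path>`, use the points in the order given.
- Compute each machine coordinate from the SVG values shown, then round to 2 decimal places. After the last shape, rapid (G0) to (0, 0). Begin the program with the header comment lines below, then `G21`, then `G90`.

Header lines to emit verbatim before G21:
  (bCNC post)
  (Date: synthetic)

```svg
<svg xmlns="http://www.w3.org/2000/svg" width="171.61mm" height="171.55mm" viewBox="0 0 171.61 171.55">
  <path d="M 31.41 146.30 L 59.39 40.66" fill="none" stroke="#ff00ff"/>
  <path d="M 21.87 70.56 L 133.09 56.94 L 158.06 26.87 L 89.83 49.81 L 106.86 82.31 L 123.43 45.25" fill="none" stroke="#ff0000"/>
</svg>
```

(bCNC post)
(Date: synthetic)
G21
G90
G0 X31.41 Y25.25
M3 S276
G1 X59.39 Y130.89 F2894
G0 X21.87 Y100.99
M3 S600
G1 X133.09 Y114.61 F1798
G1 X158.06 Y144.68
G1 X89.83 Y121.74
G1 X106.86 Y89.24
G1 X123.43 Y126.30
M5
G0 X0.00 Y0.00

viewBox `0 0 171.61 171.55` with mm width/height → 1 unit = 1 mm. Flip: y_m = 171.55 − y_svg.

**Shape 1** — `<path>` line segment, stroke `#ff00ff` → engrave (S276, F2894). Machine vertices: (31.41,25.25) → (59.39,130.89). Open path.

**Shape 2** — `<path>` open polyline, stroke `#ff0000` → score (S600, F1798). Machine vertices: (21.87,100.99) → (133.09,114.61) → (158.06,144.68) → (89.83,121.74) → (106.86,89.24) → (123.43,126.30). Open path.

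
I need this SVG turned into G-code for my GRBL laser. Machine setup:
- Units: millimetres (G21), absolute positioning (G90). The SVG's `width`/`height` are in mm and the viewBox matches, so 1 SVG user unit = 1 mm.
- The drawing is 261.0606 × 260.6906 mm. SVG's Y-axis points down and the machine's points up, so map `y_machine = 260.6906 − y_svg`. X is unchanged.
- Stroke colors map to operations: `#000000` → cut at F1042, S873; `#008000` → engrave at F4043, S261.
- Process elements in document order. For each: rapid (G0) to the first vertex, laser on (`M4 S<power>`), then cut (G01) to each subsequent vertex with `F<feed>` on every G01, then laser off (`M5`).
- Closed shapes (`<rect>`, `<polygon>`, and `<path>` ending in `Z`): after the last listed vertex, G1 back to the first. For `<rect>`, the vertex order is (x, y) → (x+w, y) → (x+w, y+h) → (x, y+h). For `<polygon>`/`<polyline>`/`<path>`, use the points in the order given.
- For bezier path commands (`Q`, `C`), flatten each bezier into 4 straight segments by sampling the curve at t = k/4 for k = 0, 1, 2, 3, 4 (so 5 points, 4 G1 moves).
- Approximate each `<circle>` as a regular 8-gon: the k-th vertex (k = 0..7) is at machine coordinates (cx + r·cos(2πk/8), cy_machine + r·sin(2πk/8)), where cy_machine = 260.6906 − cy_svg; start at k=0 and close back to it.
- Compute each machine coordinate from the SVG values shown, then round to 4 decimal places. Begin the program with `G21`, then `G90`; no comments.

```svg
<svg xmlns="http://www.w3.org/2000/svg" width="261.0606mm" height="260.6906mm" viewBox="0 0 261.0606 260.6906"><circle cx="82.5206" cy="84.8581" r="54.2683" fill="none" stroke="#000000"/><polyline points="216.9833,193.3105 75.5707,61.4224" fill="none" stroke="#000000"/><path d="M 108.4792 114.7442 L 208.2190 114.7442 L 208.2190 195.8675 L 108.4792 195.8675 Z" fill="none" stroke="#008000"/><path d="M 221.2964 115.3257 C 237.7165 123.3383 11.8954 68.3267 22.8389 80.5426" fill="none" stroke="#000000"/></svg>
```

1 u = 1 mm; y_m = 260.6906 − y.

[1] `<circle>` circle, #000000→cut S873 F1042: (136.7889,175.8325) → (120.8941,214.2060) → (82.5206,230.1008) → (44.1471,214.2060) → (28.2523,175.8325) → (44.1471,137.4590) → (82.5206,121.5642) → (120.8941,137.4590) → (136.7889,175.8325) (closed)

[2] `<polyline>` line segment, #000000→cut S873 F1042: (216.9833,67.3801) → (75.5707,199.2682)

[3] `<path>` rectangle, #008000→engrave S261 F4043: (108.4792,145.9464) → (208.2190,145.9464) → (208.2190,64.8231) → (108.4792,64.8231) → (108.4792,145.9464) (closed)

[4] `<path>` cubic bezier, #000000→cut S873 F1042: (221.2964,145.3649) → (195.6757,149.1373) → (124.1214,164.3327) → (51.5402,178.7400) → (22.8389,180.1480)

G21
G90
G0 X136.7889 Y175.8325
M4 S873
G01 X120.8941 Y214.2060 F1042
G01 X82.5206 Y230.1008 F1042
G01 X44.1471 Y214.2060 F1042
G01 X28.2523 Y175.8325 F1042
G01 X44.1471 Y137.4590 F1042
G01 X82.5206 Y121.5642 F1042
G01 X120.8941 Y137.4590 F1042
G01 X136.7889 Y175.8325 F1042
M5
G0 X216.9833 Y67.3801
M4 S873
G01 X75.5707 Y199.2682 F1042
M5
G0 X108.4792 Y145.9464
M4 S261
G01 X208.2190 Y145.9464 F4043
G01 X208.2190 Y64.8231 F4043
G01 X108.4792 Y64.8231 F4043
G01 X108.4792 Y145.9464 F4043
M5
G0 X221.2964 Y145.3649
M4 S873
G01 X195.6757 Y149.1373 F1042
G01 X124.1214 Y164.3327 F1042
G01 X51.5402 Y178.7400 F1042
G01 X22.8389 Y180.1480 F1042
M5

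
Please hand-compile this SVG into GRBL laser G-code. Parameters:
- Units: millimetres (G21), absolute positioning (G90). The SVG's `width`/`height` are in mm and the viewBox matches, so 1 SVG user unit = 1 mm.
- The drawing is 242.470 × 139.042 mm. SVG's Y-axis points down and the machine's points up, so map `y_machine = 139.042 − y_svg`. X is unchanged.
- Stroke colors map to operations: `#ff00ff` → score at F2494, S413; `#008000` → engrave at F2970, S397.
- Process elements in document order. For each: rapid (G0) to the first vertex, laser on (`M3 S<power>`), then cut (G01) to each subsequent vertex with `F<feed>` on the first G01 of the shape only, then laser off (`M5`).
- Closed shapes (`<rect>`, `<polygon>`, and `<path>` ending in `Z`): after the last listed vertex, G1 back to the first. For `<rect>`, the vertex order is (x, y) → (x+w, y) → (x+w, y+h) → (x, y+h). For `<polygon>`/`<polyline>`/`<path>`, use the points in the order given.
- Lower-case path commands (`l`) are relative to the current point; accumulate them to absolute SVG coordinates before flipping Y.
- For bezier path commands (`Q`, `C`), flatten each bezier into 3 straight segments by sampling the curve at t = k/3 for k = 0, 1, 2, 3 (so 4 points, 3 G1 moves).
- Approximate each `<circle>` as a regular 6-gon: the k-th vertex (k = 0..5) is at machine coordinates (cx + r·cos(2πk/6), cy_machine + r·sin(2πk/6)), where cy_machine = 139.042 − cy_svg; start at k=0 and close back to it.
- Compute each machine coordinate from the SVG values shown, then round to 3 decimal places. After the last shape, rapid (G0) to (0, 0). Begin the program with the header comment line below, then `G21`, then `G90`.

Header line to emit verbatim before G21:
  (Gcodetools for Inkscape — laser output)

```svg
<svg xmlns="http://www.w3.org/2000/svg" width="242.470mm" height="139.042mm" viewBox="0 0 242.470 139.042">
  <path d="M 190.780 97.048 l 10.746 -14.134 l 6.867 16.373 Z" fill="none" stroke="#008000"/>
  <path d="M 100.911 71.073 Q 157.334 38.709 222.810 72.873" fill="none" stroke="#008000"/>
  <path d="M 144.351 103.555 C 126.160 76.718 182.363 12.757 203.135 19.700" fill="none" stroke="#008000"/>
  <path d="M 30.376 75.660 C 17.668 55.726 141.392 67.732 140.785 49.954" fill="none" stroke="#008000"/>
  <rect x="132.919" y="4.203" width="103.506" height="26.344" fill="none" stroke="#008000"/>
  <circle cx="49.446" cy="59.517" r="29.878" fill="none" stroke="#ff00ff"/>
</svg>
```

(Gcodetools for Inkscape — laser output)
G21
G90
G0 X190.780 Y41.994
M3 S397
G01 X201.526 Y56.128 F2970
G01 X208.393 Y39.755
G01 X190.780 Y41.994
M5
G0 X100.911 Y67.969
M3 S397
G01 X139.532 Y82.153 F2970
G01 X180.165 Y81.553
G01 X222.810 Y66.169
M5
G0 X144.351 Y35.487
M3 S397
G01 X146.890 Y70.698 F2970
G01 X174.620 Y106.651
G01 X203.135 Y119.342
M5
G0 X30.376 Y63.382
M3 S397
G01 X53.487 Y74.955 F2970
G01 X109.606 Y78.952
G01 X140.785 Y89.088
M5
G0 X132.919 Y134.839
M3 S397
G01 X236.425 Y134.839 F2970
G01 X236.425 Y108.495
G01 X132.919 Y108.495
G01 X132.919 Y134.839
M5
G0 X79.324 Y79.525
M3 S413
G01 X64.385 Y105.400 F2494
G01 X34.507 Y105.400
G01 X19.568 Y79.525
G01 X34.507 Y53.650
G01 X64.385 Y53.650
G01 X79.324 Y79.525
M5
G0 X0.000 Y0.000

viewBox `0 0 242.470 139.042` with mm width/height → 1 unit = 1 mm. Flip: y_m = 139.042 − y_svg.

**Shape 1** — `<path>` regular polygon, stroke `#008000` → engrave (S397, F2970). Machine vertices: (190.780,41.994) → (201.526,56.128) → (208.393,39.755) → (190.780,41.994). Closed: final G1 returns to the first vertex.

**Shape 2** — `<path>` quadratic bezier, stroke `#008000` → engrave (S397, F2970). Control points (SVG): P0=(100.911,71.073), P1=(157.334,38.709), P2=(222.810,72.873); sampled at t=k/3. Machine vertices: (100.911,67.969) → (139.532,82.153) → (180.165,81.553) → (222.810,66.169). Open path.

**Shape 3** — `<path>` cubic bezier, stroke `#008000` → engrave (S397, F2970). Control points (SVG): P0=(144.351,103.555), P1=(126.160,76.718), P2=(182.363,12.757), P3=(203.135,19.700); sampled at t=k/3. Machine vertices: (144.351,35.487) → (146.890,70.698) → (174.620,106.651) → (203.135,119.342). Open path.

**Shape 4** — `<path>` cubic bezier, stroke `#008000` → engrave (S397, F2970). Control points (SVG): P0=(30.376,75.660), P1=(17.668,55.726), P2=(141.392,67.732), P3=(140.785,49.954); sampled at t=k/3. Machine vertices: (30.376,63.382) → (53.487,74.955) → (109.606,78.952) → (140.785,89.088). Open path.

**Shape 5** — `<rect>` rectangle, stroke `#008000` → engrave (S397, F2970). Machine vertices: (132.919,134.839) → (236.425,134.839) → (236.425,108.495) → (132.919,108.495) → (132.919,134.839). Closed: final G1 returns to the first vertex.

**Shape 6** — `<circle>` circle, stroke `#ff00ff` → score (S413, F2494). Machine vertices: (79.324,79.525) → (64.385,105.400) → (34.507,105.400) → (19.568,79.525) → (34.507,53.650) → (64.385,53.650) → (79.324,79.525). Closed: final G1 returns to the first vertex.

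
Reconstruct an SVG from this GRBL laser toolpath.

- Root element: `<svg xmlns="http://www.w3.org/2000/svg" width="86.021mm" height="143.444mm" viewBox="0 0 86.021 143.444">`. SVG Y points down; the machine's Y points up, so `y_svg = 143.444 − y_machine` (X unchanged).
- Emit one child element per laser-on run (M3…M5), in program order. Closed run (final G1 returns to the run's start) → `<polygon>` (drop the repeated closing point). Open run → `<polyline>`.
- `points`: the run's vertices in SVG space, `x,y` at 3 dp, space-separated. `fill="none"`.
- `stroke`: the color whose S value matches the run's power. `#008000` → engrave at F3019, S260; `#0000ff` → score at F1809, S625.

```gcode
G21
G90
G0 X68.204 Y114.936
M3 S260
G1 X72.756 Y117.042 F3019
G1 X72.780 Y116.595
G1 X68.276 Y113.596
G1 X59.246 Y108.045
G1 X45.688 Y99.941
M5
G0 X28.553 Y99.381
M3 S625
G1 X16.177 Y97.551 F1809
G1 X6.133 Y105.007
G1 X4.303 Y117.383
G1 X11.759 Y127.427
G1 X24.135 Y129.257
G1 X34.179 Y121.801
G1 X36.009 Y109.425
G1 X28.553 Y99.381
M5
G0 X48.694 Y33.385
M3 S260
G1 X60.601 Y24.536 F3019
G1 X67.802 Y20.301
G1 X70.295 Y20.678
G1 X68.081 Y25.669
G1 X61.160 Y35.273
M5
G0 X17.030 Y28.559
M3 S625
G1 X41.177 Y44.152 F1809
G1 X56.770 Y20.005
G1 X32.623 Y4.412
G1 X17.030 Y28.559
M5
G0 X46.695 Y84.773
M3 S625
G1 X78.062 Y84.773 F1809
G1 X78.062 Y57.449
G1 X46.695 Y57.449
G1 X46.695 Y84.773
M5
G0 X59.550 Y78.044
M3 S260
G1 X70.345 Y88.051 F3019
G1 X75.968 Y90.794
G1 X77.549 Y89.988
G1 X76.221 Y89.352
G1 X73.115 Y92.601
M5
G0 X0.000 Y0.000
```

Each laser-on run becomes one SVG element. Flip Y back into SVG space with y_svg = 143.444 − y_machine.

Run 1: power S260 maps to stroke `#008000` (engrave). The run is open, so emit a `<polyline>` with points (Y-flipped): 68.204,28.508 72.756,26.402 72.780,26.849 68.276,29.848 59.246,35.399 45.688,43.503.

Run 2: S625 ⇒ score layer `#0000ff`. The run returns to its start, so emit a `<polygon>` with points (Y-flipped): 28.553,44.063 16.177,45.893 6.133,38.437 4.303,26.061 11.759,16.017 24.135,14.187 34.179,21.643 36.009,34.019.

Run 3: the run's S260 means `#008000` (engrave). The run is open, so emit a `<polyline>` with points (Y-flipped): 48.694,110.059 60.601,118.908 67.802,123.143 70.295,122.766 68.081,117.775 61.160,108.171.

Run 4: S625 ⇒ score layer `#0000ff`. The run returns to its start, so emit a `<polygon>` with points (Y-flipped): 17.030,114.885 41.177,99.292 56.770,123.439 32.623,139.032.

Run 5: S625 ⇒ score layer `#0000ff`. The run returns to its start, so emit a `<polygon>` with points (Y-flipped): 46.695,58.671 78.062,58.671 78.062,85.995 46.695,85.995.

Run 6: S260 ⇒ engrave layer `#008000`. The run is open, so emit a `<polyline>` with points (Y-flipped): 59.550,65.400 70.345,55.393 75.968,52.650 77.549,53.456 76.221,54.092 73.115,50.843.

<svg xmlns="http://www.w3.org/2000/svg" width="86.021mm" height="143.444mm" viewBox="0 0 86.021 143.444">
  <polyline points="68.204,28.508 72.756,26.402 72.780,26.849 68.276,29.848 59.246,35.399 45.688,43.503" fill="none" stroke="#008000"/>
  <polygon points="28.553,44.063 16.177,45.893 6.133,38.437 4.303,26.061 11.759,16.017 24.135,14.187 34.179,21.643 36.009,34.019" fill="none" stroke="#0000ff"/>
  <polyline points="48.694,110.059 60.601,118.908 67.802,123.143 70.295,122.766 68.081,117.775 61.160,108.171" fill="none" stroke="#008000"/>
  <polygon points="17.030,114.885 41.177,99.292 56.770,123.439 32.623,139.032" fill="none" stroke="#0000ff"/>
  <polygon points="46.695,58.671 78.062,58.671 78.062,85.995 46.695,85.995" fill="none" stroke="#0000ff"/>
  <polyline points="59.550,65.400 70.345,55.393 75.968,52.650 77.549,53.456 76.221,54.092 73.115,50.843" fill="none" stroke="#008000"/>
</svg>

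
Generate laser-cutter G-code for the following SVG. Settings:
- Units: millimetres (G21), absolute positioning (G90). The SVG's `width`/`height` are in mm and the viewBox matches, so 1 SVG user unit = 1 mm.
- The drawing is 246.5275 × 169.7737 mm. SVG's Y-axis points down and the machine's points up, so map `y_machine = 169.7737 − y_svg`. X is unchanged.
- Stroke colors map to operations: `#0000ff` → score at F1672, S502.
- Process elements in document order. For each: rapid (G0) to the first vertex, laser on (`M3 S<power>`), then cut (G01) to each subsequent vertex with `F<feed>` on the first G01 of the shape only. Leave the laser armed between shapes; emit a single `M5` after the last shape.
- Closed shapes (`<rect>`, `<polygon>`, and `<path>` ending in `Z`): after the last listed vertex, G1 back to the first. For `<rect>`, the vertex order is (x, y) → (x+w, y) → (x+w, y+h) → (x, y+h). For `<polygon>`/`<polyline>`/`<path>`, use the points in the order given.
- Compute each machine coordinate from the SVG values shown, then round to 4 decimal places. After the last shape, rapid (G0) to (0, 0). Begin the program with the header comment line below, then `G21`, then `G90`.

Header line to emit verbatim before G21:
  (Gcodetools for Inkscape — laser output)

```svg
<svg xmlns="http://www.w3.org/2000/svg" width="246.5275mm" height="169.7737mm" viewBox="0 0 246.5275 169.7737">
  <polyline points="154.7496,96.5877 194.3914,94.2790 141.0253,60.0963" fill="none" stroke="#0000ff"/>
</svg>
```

(Gcodetools for Inkscape — laser output)
G21
G90
G0 X154.7496 Y73.1860
M3 S502
G01 X194.3914 Y75.4947 F1672
G01 X141.0253 Y109.6774
M5
G0 X0.0000 Y0.0000

viewBox `0 0 246.5275 169.7737` with mm width/height → 1 unit = 1 mm. Flip: y_m = 169.7737 − y_svg.

**Shape 1** — `<polyline>` open polyline, stroke `#0000ff` → score (S502, F1672). Machine vertices: (154.7496,73.1860) → (194.3914,75.4947) → (141.0253,109.6774). Open path.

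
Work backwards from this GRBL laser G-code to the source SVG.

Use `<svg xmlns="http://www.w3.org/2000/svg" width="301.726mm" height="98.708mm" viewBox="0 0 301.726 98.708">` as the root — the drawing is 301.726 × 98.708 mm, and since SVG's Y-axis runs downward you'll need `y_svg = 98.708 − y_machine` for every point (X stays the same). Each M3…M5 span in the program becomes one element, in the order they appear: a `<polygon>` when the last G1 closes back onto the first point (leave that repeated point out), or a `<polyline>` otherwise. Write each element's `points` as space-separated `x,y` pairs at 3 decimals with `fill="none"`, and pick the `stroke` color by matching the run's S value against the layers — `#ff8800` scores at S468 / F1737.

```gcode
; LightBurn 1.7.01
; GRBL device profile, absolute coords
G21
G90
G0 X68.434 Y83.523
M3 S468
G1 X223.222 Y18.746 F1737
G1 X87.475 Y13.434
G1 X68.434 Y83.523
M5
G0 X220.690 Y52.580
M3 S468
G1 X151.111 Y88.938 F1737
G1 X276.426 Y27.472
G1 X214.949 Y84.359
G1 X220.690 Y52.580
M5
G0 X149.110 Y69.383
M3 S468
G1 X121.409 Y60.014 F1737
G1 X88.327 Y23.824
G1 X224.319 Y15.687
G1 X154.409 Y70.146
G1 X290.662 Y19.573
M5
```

<svg xmlns="http://www.w3.org/2000/svg" width="301.726mm" height="98.708mm" viewBox="0 0 301.726 98.708">
  <polygon points="68.434,15.185 223.222,79.962 87.475,85.274" fill="none" stroke="#ff8800"/>
  <polygon points="220.690,46.128 151.111,9.770 276.426,71.236 214.949,14.349" fill="none" stroke="#ff8800"/>
  <polyline points="149.110,29.325 121.409,38.694 88.327,74.884 224.319,83.021 154.409,28.562 290.662,79.135" fill="none" stroke="#ff8800"/>
</svg>

Machine Y-up, SVG Y-down with viewBox height 98.708, so y_svg = 98.708 − y_machine; X carries over. Every run uses S468, so all elements get stroke `#ff8800` (score).

Run 1: The run returns to its start, so emit a `<polygon>` with points (Y-flipped): 68.434,15.185 223.222,79.962 87.475,85.274.

Run 2: The run returns to its start, so emit a `<polygon>` with points (Y-flipped): 220.690,46.128 151.111,9.770 276.426,71.236 214.949,14.349.

Run 3: The run is open, so emit a `<polyline>` with points (Y-flipped): 149.110,29.325 121.409,38.694 88.327,74.884 224.319,83.021 154.409,28.562 290.662,79.135.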